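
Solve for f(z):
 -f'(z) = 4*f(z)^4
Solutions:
 f(z) = (-3^(2/3) - 3*3^(1/6)*I)*(1/(C1 + 4*z))^(1/3)/6
 f(z) = (-3^(2/3) + 3*3^(1/6)*I)*(1/(C1 + 4*z))^(1/3)/6
 f(z) = (1/(C1 + 12*z))^(1/3)


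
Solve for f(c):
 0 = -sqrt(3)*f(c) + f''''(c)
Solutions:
 f(c) = C1*exp(-3^(1/8)*c) + C2*exp(3^(1/8)*c) + C3*sin(3^(1/8)*c) + C4*cos(3^(1/8)*c)


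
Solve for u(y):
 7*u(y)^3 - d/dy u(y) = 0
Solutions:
 u(y) = -sqrt(2)*sqrt(-1/(C1 + 7*y))/2
 u(y) = sqrt(2)*sqrt(-1/(C1 + 7*y))/2


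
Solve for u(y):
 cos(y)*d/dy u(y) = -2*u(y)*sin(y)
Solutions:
 u(y) = C1*cos(y)^2


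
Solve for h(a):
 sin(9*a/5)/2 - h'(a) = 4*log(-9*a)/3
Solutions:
 h(a) = C1 - 4*a*log(-a)/3 - 8*a*log(3)/3 + 4*a/3 - 5*cos(9*a/5)/18


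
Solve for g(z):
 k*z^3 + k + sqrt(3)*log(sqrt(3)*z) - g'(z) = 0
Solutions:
 g(z) = C1 + k*z^4/4 + k*z + sqrt(3)*z*log(z) - sqrt(3)*z + sqrt(3)*z*log(3)/2


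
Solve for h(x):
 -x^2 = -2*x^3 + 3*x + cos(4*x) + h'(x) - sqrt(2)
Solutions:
 h(x) = C1 + x^4/2 - x^3/3 - 3*x^2/2 + sqrt(2)*x - sin(4*x)/4


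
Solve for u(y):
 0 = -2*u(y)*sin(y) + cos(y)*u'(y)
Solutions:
 u(y) = C1/cos(y)^2


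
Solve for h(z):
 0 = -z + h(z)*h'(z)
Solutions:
 h(z) = -sqrt(C1 + z^2)
 h(z) = sqrt(C1 + z^2)


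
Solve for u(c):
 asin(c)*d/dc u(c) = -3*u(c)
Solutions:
 u(c) = C1*exp(-3*Integral(1/asin(c), c))


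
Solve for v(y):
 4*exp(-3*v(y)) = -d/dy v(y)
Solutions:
 v(y) = log(C1 - 12*y)/3
 v(y) = log((-3^(1/3) - 3^(5/6)*I)*(C1 - 4*y)^(1/3)/2)
 v(y) = log((-3^(1/3) + 3^(5/6)*I)*(C1 - 4*y)^(1/3)/2)


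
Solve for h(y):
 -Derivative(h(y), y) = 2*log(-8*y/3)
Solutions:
 h(y) = C1 - 2*y*log(-y) + 2*y*(-3*log(2) + 1 + log(3))


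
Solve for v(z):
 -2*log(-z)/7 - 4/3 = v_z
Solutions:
 v(z) = C1 - 2*z*log(-z)/7 - 22*z/21


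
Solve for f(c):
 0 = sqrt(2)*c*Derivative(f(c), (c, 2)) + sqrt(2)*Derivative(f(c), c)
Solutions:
 f(c) = C1 + C2*log(c)


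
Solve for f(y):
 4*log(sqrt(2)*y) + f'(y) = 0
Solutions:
 f(y) = C1 - 4*y*log(y) - y*log(4) + 4*y


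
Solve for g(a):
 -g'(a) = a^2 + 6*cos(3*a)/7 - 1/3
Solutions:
 g(a) = C1 - a^3/3 + a/3 - 2*sin(3*a)/7


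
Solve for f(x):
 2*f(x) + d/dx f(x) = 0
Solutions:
 f(x) = C1*exp(-2*x)


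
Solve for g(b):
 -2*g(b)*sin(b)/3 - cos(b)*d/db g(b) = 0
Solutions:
 g(b) = C1*cos(b)^(2/3)


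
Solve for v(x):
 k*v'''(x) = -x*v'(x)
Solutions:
 v(x) = C1 + Integral(C2*airyai(x*(-1/k)^(1/3)) + C3*airybi(x*(-1/k)^(1/3)), x)


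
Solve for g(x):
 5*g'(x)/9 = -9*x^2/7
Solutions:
 g(x) = C1 - 27*x^3/35


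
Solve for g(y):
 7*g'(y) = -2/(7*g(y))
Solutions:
 g(y) = -sqrt(C1 - 4*y)/7
 g(y) = sqrt(C1 - 4*y)/7


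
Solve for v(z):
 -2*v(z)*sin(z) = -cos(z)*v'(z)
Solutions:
 v(z) = C1/cos(z)^2


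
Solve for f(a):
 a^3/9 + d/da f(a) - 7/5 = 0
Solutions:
 f(a) = C1 - a^4/36 + 7*a/5


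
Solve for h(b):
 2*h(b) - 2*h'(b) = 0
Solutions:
 h(b) = C1*exp(b)


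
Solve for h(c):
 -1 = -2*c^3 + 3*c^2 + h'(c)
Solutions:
 h(c) = C1 + c^4/2 - c^3 - c


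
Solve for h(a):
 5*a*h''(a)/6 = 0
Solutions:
 h(a) = C1 + C2*a


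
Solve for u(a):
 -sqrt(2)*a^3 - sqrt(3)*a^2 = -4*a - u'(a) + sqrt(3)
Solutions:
 u(a) = C1 + sqrt(2)*a^4/4 + sqrt(3)*a^3/3 - 2*a^2 + sqrt(3)*a


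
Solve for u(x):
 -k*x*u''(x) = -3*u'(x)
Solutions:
 u(x) = C1 + x^(((re(k) + 3)*re(k) + im(k)^2)/(re(k)^2 + im(k)^2))*(C2*sin(3*log(x)*Abs(im(k))/(re(k)^2 + im(k)^2)) + C3*cos(3*log(x)*im(k)/(re(k)^2 + im(k)^2)))


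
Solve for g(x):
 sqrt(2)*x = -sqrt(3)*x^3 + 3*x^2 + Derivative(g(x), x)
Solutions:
 g(x) = C1 + sqrt(3)*x^4/4 - x^3 + sqrt(2)*x^2/2


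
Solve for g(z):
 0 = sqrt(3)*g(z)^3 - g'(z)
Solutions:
 g(z) = -sqrt(2)*sqrt(-1/(C1 + sqrt(3)*z))/2
 g(z) = sqrt(2)*sqrt(-1/(C1 + sqrt(3)*z))/2


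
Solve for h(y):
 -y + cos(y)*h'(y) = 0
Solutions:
 h(y) = C1 + Integral(y/cos(y), y)


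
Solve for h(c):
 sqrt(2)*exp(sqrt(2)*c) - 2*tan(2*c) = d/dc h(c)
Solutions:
 h(c) = C1 + exp(sqrt(2)*c) + log(cos(2*c))


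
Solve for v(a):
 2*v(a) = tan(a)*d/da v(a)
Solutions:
 v(a) = C1*sin(a)^2


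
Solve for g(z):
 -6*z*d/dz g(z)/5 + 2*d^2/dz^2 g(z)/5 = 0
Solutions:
 g(z) = C1 + C2*erfi(sqrt(6)*z/2)


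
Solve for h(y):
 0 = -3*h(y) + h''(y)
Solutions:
 h(y) = C1*exp(-sqrt(3)*y) + C2*exp(sqrt(3)*y)


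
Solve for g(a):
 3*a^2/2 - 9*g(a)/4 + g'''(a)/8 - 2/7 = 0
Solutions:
 g(a) = C3*exp(18^(1/3)*a) + 2*a^2/3 + (C1*sin(3*2^(1/3)*3^(1/6)*a/2) + C2*cos(3*2^(1/3)*3^(1/6)*a/2))*exp(-18^(1/3)*a/2) - 8/63


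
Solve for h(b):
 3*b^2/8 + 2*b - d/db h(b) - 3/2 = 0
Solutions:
 h(b) = C1 + b^3/8 + b^2 - 3*b/2


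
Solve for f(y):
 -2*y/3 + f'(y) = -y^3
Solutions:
 f(y) = C1 - y^4/4 + y^2/3


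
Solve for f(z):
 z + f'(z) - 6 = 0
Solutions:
 f(z) = C1 - z^2/2 + 6*z


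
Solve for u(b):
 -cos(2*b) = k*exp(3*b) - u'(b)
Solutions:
 u(b) = C1 + k*exp(3*b)/3 + sin(2*b)/2


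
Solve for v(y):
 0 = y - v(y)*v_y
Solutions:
 v(y) = -sqrt(C1 + y^2)
 v(y) = sqrt(C1 + y^2)


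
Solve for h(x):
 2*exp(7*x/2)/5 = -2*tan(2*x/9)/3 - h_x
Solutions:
 h(x) = C1 - 4*exp(7*x/2)/35 + 3*log(cos(2*x/9))


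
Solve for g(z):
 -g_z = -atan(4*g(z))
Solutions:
 Integral(1/atan(4*_y), (_y, g(z))) = C1 + z


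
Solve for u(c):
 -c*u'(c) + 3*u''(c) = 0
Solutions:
 u(c) = C1 + C2*erfi(sqrt(6)*c/6)


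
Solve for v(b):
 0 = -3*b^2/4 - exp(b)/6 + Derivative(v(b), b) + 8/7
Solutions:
 v(b) = C1 + b^3/4 - 8*b/7 + exp(b)/6


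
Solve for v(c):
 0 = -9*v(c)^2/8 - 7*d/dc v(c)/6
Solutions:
 v(c) = 28/(C1 + 27*c)


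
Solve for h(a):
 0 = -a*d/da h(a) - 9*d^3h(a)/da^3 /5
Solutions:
 h(a) = C1 + Integral(C2*airyai(-15^(1/3)*a/3) + C3*airybi(-15^(1/3)*a/3), a)


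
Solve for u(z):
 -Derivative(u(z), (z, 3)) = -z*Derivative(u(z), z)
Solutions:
 u(z) = C1 + Integral(C2*airyai(z) + C3*airybi(z), z)


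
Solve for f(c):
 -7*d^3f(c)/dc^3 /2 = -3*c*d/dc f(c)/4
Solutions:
 f(c) = C1 + Integral(C2*airyai(14^(2/3)*3^(1/3)*c/14) + C3*airybi(14^(2/3)*3^(1/3)*c/14), c)


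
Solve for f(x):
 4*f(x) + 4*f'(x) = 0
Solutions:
 f(x) = C1*exp(-x)


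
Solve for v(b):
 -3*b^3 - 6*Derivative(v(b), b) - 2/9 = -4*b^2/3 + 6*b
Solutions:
 v(b) = C1 - b^4/8 + 2*b^3/27 - b^2/2 - b/27


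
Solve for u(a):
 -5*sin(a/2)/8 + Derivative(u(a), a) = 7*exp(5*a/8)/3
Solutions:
 u(a) = C1 + 56*exp(5*a/8)/15 - 5*cos(a/2)/4


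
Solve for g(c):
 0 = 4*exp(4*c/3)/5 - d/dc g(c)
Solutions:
 g(c) = C1 + 3*exp(4*c/3)/5


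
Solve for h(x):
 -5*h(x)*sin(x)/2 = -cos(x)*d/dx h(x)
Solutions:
 h(x) = C1/cos(x)^(5/2)


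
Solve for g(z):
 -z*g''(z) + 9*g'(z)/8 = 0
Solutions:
 g(z) = C1 + C2*z^(17/8)


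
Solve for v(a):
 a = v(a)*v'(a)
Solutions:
 v(a) = -sqrt(C1 + a^2)
 v(a) = sqrt(C1 + a^2)


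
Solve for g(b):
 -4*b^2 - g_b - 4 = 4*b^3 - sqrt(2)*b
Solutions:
 g(b) = C1 - b^4 - 4*b^3/3 + sqrt(2)*b^2/2 - 4*b


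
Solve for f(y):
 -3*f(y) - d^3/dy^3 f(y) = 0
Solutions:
 f(y) = C3*exp(-3^(1/3)*y) + (C1*sin(3^(5/6)*y/2) + C2*cos(3^(5/6)*y/2))*exp(3^(1/3)*y/2)


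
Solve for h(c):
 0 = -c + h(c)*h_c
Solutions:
 h(c) = -sqrt(C1 + c^2)
 h(c) = sqrt(C1 + c^2)


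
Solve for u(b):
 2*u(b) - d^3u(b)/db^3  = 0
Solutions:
 u(b) = C3*exp(2^(1/3)*b) + (C1*sin(2^(1/3)*sqrt(3)*b/2) + C2*cos(2^(1/3)*sqrt(3)*b/2))*exp(-2^(1/3)*b/2)


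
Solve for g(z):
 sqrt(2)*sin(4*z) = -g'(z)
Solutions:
 g(z) = C1 + sqrt(2)*cos(4*z)/4


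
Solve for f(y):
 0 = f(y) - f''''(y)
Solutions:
 f(y) = C1*exp(-y) + C2*exp(y) + C3*sin(y) + C4*cos(y)


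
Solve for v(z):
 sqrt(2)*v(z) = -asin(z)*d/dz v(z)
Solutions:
 v(z) = C1*exp(-sqrt(2)*Integral(1/asin(z), z))


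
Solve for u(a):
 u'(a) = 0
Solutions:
 u(a) = C1


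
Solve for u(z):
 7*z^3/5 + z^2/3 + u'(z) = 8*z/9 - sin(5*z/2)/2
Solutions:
 u(z) = C1 - 7*z^4/20 - z^3/9 + 4*z^2/9 + cos(5*z/2)/5


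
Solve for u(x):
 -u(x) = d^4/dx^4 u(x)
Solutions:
 u(x) = (C1*sin(sqrt(2)*x/2) + C2*cos(sqrt(2)*x/2))*exp(-sqrt(2)*x/2) + (C3*sin(sqrt(2)*x/2) + C4*cos(sqrt(2)*x/2))*exp(sqrt(2)*x/2)


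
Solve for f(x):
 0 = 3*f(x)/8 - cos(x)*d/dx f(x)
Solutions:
 f(x) = C1*(sin(x) + 1)^(3/16)/(sin(x) - 1)^(3/16)


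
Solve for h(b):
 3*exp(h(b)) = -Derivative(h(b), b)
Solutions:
 h(b) = log(1/(C1 + 3*b))


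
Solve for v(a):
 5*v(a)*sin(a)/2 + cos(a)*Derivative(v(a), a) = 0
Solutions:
 v(a) = C1*cos(a)^(5/2)


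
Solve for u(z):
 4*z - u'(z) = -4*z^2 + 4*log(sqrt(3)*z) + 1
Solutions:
 u(z) = C1 + 4*z^3/3 + 2*z^2 - 4*z*log(z) - z*log(9) + 3*z


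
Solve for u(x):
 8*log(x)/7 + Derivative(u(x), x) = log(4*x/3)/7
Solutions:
 u(x) = C1 - x*log(x) - x*log(3)/7 + 2*x*log(2)/7 + x


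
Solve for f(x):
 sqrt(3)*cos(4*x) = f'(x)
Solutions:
 f(x) = C1 + sqrt(3)*sin(4*x)/4


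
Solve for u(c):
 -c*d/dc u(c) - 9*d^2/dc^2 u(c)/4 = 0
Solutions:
 u(c) = C1 + C2*erf(sqrt(2)*c/3)


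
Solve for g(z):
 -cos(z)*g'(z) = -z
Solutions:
 g(z) = C1 + Integral(z/cos(z), z)


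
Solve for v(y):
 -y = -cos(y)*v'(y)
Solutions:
 v(y) = C1 + Integral(y/cos(y), y)


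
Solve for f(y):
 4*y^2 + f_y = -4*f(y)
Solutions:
 f(y) = C1*exp(-4*y) - y^2 + y/2 - 1/8


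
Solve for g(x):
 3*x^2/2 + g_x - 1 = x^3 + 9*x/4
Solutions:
 g(x) = C1 + x^4/4 - x^3/2 + 9*x^2/8 + x


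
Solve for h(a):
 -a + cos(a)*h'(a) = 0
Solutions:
 h(a) = C1 + Integral(a/cos(a), a)


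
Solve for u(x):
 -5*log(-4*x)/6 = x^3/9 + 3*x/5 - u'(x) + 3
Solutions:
 u(x) = C1 + x^4/36 + 3*x^2/10 + 5*x*log(-x)/6 + x*(10*log(2) + 13)/6


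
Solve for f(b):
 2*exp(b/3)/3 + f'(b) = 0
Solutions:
 f(b) = C1 - 2*exp(b/3)


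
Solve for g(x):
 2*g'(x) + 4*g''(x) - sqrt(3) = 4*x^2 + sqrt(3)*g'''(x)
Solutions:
 g(x) = C1 + C2*exp(x*(2*sqrt(3) + sqrt(6)*sqrt(sqrt(3) + 2))/3) + C3*exp(x*(-sqrt(6)*sqrt(sqrt(3) + 2) + 2*sqrt(3))/3) + 2*x^3/3 - 4*x^2 + 5*sqrt(3)*x/2 + 16*x


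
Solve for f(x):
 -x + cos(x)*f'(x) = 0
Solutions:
 f(x) = C1 + Integral(x/cos(x), x)


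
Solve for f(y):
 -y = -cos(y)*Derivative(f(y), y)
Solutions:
 f(y) = C1 + Integral(y/cos(y), y)


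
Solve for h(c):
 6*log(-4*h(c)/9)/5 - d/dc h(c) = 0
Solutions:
 -5*Integral(1/(log(-_y) - 2*log(3) + 2*log(2)), (_y, h(c)))/6 = C1 - c


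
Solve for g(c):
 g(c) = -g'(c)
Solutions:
 g(c) = C1*exp(-c)


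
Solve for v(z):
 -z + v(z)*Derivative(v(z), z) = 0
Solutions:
 v(z) = -sqrt(C1 + z^2)
 v(z) = sqrt(C1 + z^2)


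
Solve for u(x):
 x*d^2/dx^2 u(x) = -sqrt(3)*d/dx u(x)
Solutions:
 u(x) = C1 + C2*x^(1 - sqrt(3))


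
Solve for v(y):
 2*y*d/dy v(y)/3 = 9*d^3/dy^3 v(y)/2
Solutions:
 v(y) = C1 + Integral(C2*airyai(2^(2/3)*y/3) + C3*airybi(2^(2/3)*y/3), y)


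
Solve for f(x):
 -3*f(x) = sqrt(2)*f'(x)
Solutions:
 f(x) = C1*exp(-3*sqrt(2)*x/2)


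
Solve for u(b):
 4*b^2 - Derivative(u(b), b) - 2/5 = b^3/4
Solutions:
 u(b) = C1 - b^4/16 + 4*b^3/3 - 2*b/5


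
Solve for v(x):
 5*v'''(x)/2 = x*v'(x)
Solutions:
 v(x) = C1 + Integral(C2*airyai(2^(1/3)*5^(2/3)*x/5) + C3*airybi(2^(1/3)*5^(2/3)*x/5), x)


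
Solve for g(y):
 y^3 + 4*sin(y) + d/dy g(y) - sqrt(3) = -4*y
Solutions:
 g(y) = C1 - y^4/4 - 2*y^2 + sqrt(3)*y + 4*cos(y)


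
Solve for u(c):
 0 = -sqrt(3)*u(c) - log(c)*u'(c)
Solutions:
 u(c) = C1*exp(-sqrt(3)*li(c))


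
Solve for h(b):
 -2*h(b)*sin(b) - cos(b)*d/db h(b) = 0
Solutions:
 h(b) = C1*cos(b)^2


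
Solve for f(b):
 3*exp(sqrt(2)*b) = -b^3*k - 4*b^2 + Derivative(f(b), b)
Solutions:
 f(b) = C1 + b^4*k/4 + 4*b^3/3 + 3*sqrt(2)*exp(sqrt(2)*b)/2


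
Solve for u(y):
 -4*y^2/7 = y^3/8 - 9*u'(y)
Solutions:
 u(y) = C1 + y^4/288 + 4*y^3/189


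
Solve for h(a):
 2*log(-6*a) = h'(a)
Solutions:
 h(a) = C1 + 2*a*log(-a) + 2*a*(-1 + log(6))


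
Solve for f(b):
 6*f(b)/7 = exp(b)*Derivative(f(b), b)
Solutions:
 f(b) = C1*exp(-6*exp(-b)/7)


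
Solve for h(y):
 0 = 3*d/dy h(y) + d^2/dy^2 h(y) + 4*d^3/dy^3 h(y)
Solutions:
 h(y) = C1 + (C2*sin(sqrt(47)*y/8) + C3*cos(sqrt(47)*y/8))*exp(-y/8)


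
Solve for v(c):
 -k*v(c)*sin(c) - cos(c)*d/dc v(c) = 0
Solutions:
 v(c) = C1*exp(k*log(cos(c)))


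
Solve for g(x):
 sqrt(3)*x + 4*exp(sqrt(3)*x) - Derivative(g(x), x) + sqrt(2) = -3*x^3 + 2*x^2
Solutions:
 g(x) = C1 + 3*x^4/4 - 2*x^3/3 + sqrt(3)*x^2/2 + sqrt(2)*x + 4*sqrt(3)*exp(sqrt(3)*x)/3


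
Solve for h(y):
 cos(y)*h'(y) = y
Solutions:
 h(y) = C1 + Integral(y/cos(y), y)


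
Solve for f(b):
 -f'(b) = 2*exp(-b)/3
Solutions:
 f(b) = C1 + 2*exp(-b)/3


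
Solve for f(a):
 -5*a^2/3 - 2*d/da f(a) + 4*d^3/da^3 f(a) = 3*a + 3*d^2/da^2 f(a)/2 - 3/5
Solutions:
 f(a) = C1 + C2*exp(a*(3 - sqrt(137))/16) + C3*exp(a*(3 + sqrt(137))/16) - 5*a^3/18 - a^2/8 - 683*a/240


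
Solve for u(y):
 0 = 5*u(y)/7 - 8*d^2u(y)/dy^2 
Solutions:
 u(y) = C1*exp(-sqrt(70)*y/28) + C2*exp(sqrt(70)*y/28)


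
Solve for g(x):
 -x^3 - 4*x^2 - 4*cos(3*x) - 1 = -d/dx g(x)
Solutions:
 g(x) = C1 + x^4/4 + 4*x^3/3 + x + 4*sin(3*x)/3


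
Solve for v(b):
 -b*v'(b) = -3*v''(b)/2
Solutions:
 v(b) = C1 + C2*erfi(sqrt(3)*b/3)


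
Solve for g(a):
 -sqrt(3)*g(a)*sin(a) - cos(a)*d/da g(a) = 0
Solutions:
 g(a) = C1*cos(a)^(sqrt(3))


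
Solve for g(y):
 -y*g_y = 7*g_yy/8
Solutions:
 g(y) = C1 + C2*erf(2*sqrt(7)*y/7)


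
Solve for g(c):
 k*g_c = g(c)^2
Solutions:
 g(c) = -k/(C1*k + c)


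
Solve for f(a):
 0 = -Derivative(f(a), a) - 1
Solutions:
 f(a) = C1 - a


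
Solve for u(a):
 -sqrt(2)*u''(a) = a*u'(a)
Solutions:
 u(a) = C1 + C2*erf(2^(1/4)*a/2)


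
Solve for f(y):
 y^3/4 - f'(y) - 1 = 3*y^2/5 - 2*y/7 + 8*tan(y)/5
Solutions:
 f(y) = C1 + y^4/16 - y^3/5 + y^2/7 - y + 8*log(cos(y))/5


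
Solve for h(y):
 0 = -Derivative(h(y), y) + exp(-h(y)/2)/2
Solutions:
 h(y) = 2*log(C1 + y/4)


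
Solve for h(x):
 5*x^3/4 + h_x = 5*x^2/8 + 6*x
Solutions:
 h(x) = C1 - 5*x^4/16 + 5*x^3/24 + 3*x^2


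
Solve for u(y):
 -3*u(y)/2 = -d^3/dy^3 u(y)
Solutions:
 u(y) = C3*exp(2^(2/3)*3^(1/3)*y/2) + (C1*sin(2^(2/3)*3^(5/6)*y/4) + C2*cos(2^(2/3)*3^(5/6)*y/4))*exp(-2^(2/3)*3^(1/3)*y/4)


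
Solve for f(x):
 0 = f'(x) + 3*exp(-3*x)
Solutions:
 f(x) = C1 + exp(-3*x)


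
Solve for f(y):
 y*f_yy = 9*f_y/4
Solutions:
 f(y) = C1 + C2*y^(13/4)


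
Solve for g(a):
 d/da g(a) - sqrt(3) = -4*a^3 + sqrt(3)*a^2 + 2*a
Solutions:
 g(a) = C1 - a^4 + sqrt(3)*a^3/3 + a^2 + sqrt(3)*a


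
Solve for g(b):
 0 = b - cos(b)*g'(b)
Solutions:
 g(b) = C1 + Integral(b/cos(b), b)


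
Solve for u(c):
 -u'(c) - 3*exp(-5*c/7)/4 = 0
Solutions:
 u(c) = C1 + 21*exp(-5*c/7)/20


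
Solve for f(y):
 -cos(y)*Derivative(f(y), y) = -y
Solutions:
 f(y) = C1 + Integral(y/cos(y), y)


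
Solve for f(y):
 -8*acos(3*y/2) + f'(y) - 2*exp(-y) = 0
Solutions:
 f(y) = C1 + 8*y*acos(3*y/2) - 8*sqrt(4 - 9*y^2)/3 - 2*exp(-y)


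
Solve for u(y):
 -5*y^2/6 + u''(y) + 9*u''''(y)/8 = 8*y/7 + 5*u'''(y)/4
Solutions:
 u(y) = C1 + C2*y + 5*y^4/72 + 271*y^3/504 + 725*y^2/672 + (C3*sin(sqrt(47)*y/9) + C4*cos(sqrt(47)*y/9))*exp(5*y/9)


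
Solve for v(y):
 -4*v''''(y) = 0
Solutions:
 v(y) = C1 + C2*y + C3*y^2 + C4*y^3


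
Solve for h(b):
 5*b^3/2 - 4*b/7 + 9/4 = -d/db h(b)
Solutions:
 h(b) = C1 - 5*b^4/8 + 2*b^2/7 - 9*b/4


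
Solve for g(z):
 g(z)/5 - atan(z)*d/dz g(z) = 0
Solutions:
 g(z) = C1*exp(Integral(1/atan(z), z)/5)


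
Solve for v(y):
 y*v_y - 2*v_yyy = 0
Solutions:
 v(y) = C1 + Integral(C2*airyai(2^(2/3)*y/2) + C3*airybi(2^(2/3)*y/2), y)


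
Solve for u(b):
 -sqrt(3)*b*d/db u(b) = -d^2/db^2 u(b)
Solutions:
 u(b) = C1 + C2*erfi(sqrt(2)*3^(1/4)*b/2)


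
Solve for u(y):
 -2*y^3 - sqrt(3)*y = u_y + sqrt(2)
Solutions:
 u(y) = C1 - y^4/2 - sqrt(3)*y^2/2 - sqrt(2)*y


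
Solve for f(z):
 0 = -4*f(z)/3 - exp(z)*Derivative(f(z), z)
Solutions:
 f(z) = C1*exp(4*exp(-z)/3)


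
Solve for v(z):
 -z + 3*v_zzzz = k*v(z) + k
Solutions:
 v(z) = C1*exp(-3^(3/4)*k^(1/4)*z/3) + C2*exp(3^(3/4)*k^(1/4)*z/3) + C3*exp(-3^(3/4)*I*k^(1/4)*z/3) + C4*exp(3^(3/4)*I*k^(1/4)*z/3) - 1 - z/k


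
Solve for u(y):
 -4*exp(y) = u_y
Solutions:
 u(y) = C1 - 4*exp(y)


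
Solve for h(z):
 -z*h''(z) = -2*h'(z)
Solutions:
 h(z) = C1 + C2*z^3


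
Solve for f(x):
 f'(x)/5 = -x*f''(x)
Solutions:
 f(x) = C1 + C2*x^(4/5)


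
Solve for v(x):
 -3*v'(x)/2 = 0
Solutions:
 v(x) = C1


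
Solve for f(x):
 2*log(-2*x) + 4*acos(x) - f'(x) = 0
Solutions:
 f(x) = C1 + 2*x*log(-x) + 4*x*acos(x) - 2*x + 2*x*log(2) - 4*sqrt(1 - x^2)


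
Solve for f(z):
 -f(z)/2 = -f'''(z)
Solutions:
 f(z) = C3*exp(2^(2/3)*z/2) + (C1*sin(2^(2/3)*sqrt(3)*z/4) + C2*cos(2^(2/3)*sqrt(3)*z/4))*exp(-2^(2/3)*z/4)


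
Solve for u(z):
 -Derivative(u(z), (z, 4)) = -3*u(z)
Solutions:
 u(z) = C1*exp(-3^(1/4)*z) + C2*exp(3^(1/4)*z) + C3*sin(3^(1/4)*z) + C4*cos(3^(1/4)*z)


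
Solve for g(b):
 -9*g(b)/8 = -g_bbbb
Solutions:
 g(b) = C1*exp(-2^(1/4)*sqrt(3)*b/2) + C2*exp(2^(1/4)*sqrt(3)*b/2) + C3*sin(2^(1/4)*sqrt(3)*b/2) + C4*cos(2^(1/4)*sqrt(3)*b/2)


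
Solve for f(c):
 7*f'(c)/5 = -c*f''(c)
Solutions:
 f(c) = C1 + C2/c^(2/5)


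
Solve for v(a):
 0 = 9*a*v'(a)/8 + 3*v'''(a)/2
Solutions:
 v(a) = C1 + Integral(C2*airyai(-6^(1/3)*a/2) + C3*airybi(-6^(1/3)*a/2), a)


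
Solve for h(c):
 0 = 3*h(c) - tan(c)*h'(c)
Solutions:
 h(c) = C1*sin(c)^3


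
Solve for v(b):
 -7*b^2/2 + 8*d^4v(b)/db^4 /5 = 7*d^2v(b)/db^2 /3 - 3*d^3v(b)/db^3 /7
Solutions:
 v(b) = C1 + C2*b + C3*exp(b*(-45 + sqrt(166665))/336) + C4*exp(-b*(45 + sqrt(166665))/336) - b^4/8 - 9*b^3/98 - 25911*b^2/24010


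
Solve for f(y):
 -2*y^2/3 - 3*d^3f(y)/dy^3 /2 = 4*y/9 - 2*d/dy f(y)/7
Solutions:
 f(y) = C1 + C2*exp(-2*sqrt(21)*y/21) + C3*exp(2*sqrt(21)*y/21) + 7*y^3/9 + 7*y^2/9 + 49*y/2


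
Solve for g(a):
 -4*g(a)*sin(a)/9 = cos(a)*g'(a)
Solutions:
 g(a) = C1*cos(a)^(4/9)


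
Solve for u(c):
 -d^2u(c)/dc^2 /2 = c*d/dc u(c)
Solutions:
 u(c) = C1 + C2*erf(c)


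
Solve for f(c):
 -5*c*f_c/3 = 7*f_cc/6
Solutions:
 f(c) = C1 + C2*erf(sqrt(35)*c/7)


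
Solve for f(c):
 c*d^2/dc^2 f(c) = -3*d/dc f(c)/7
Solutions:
 f(c) = C1 + C2*c^(4/7)


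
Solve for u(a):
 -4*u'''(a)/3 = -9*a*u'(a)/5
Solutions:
 u(a) = C1 + Integral(C2*airyai(3*50^(1/3)*a/10) + C3*airybi(3*50^(1/3)*a/10), a)


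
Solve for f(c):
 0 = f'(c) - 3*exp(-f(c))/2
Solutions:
 f(c) = log(C1 + 3*c/2)


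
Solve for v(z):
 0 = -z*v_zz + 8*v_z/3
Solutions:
 v(z) = C1 + C2*z^(11/3)


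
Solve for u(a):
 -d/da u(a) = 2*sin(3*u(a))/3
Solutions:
 u(a) = -acos((-C1 - exp(4*a))/(C1 - exp(4*a)))/3 + 2*pi/3
 u(a) = acos((-C1 - exp(4*a))/(C1 - exp(4*a)))/3


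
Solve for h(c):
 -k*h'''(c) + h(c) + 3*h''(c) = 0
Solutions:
 h(c) = C1*exp(c*(-(sqrt(((1 + 2/k^2)^2 - 4/k^4)/k^2)/2 - 1/(2*k) - 1/k^3)^(1/3) + 1/k - 1/(k^2*(sqrt(((1 + 2/k^2)^2 - 4/k^4)/k^2)/2 - 1/(2*k) - 1/k^3)^(1/3)))) + C2*exp(c*((sqrt(((1 + 2/k^2)^2 - 4/k^4)/k^2)/2 - 1/(2*k) - 1/k^3)^(1/3)/2 - sqrt(3)*I*(sqrt(((1 + 2/k^2)^2 - 4/k^4)/k^2)/2 - 1/(2*k) - 1/k^3)^(1/3)/2 + 1/k - 2/(k^2*(-1 + sqrt(3)*I)*(sqrt(((1 + 2/k^2)^2 - 4/k^4)/k^2)/2 - 1/(2*k) - 1/k^3)^(1/3)))) + C3*exp(c*((sqrt(((1 + 2/k^2)^2 - 4/k^4)/k^2)/2 - 1/(2*k) - 1/k^3)^(1/3)/2 + sqrt(3)*I*(sqrt(((1 + 2/k^2)^2 - 4/k^4)/k^2)/2 - 1/(2*k) - 1/k^3)^(1/3)/2 + 1/k + 2/(k^2*(1 + sqrt(3)*I)*(sqrt(((1 + 2/k^2)^2 - 4/k^4)/k^2)/2 - 1/(2*k) - 1/k^3)^(1/3))))


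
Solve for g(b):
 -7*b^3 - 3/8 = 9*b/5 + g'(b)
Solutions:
 g(b) = C1 - 7*b^4/4 - 9*b^2/10 - 3*b/8


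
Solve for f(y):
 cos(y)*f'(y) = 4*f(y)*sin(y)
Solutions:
 f(y) = C1/cos(y)^4


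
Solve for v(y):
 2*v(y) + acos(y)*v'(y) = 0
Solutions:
 v(y) = C1*exp(-2*Integral(1/acos(y), y))


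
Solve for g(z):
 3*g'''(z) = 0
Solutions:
 g(z) = C1 + C2*z + C3*z^2


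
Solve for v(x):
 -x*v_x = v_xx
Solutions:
 v(x) = C1 + C2*erf(sqrt(2)*x/2)


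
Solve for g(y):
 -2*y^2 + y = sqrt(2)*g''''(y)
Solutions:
 g(y) = C1 + C2*y + C3*y^2 + C4*y^3 - sqrt(2)*y^6/360 + sqrt(2)*y^5/240


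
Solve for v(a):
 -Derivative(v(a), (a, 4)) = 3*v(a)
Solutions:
 v(a) = (C1*sin(sqrt(2)*3^(1/4)*a/2) + C2*cos(sqrt(2)*3^(1/4)*a/2))*exp(-sqrt(2)*3^(1/4)*a/2) + (C3*sin(sqrt(2)*3^(1/4)*a/2) + C4*cos(sqrt(2)*3^(1/4)*a/2))*exp(sqrt(2)*3^(1/4)*a/2)


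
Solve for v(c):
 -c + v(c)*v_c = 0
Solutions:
 v(c) = -sqrt(C1 + c^2)
 v(c) = sqrt(C1 + c^2)


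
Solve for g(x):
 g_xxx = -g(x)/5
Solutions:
 g(x) = C3*exp(-5^(2/3)*x/5) + (C1*sin(sqrt(3)*5^(2/3)*x/10) + C2*cos(sqrt(3)*5^(2/3)*x/10))*exp(5^(2/3)*x/10)


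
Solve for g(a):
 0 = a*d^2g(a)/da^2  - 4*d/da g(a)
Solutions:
 g(a) = C1 + C2*a^5


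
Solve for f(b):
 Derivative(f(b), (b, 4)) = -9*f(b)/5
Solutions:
 f(b) = (C1*sin(5^(3/4)*sqrt(6)*b/10) + C2*cos(5^(3/4)*sqrt(6)*b/10))*exp(-5^(3/4)*sqrt(6)*b/10) + (C3*sin(5^(3/4)*sqrt(6)*b/10) + C4*cos(5^(3/4)*sqrt(6)*b/10))*exp(5^(3/4)*sqrt(6)*b/10)


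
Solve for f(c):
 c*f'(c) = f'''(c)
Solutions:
 f(c) = C1 + Integral(C2*airyai(c) + C3*airybi(c), c)


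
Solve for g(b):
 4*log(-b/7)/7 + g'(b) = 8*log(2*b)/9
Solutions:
 g(b) = C1 + 20*b*log(b)/63 + 4*b*(-5 + 14*log(2) + 9*log(7) - 9*I*pi)/63


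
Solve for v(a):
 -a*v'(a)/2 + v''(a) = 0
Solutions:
 v(a) = C1 + C2*erfi(a/2)


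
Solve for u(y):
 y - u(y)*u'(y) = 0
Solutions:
 u(y) = -sqrt(C1 + y^2)
 u(y) = sqrt(C1 + y^2)


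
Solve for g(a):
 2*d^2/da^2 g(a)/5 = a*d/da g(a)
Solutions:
 g(a) = C1 + C2*erfi(sqrt(5)*a/2)


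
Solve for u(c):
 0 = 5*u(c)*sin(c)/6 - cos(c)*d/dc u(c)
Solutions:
 u(c) = C1/cos(c)^(5/6)


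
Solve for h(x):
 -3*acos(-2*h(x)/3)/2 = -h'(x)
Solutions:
 Integral(1/acos(-2*_y/3), (_y, h(x))) = C1 + 3*x/2


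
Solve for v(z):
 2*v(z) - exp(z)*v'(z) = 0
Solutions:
 v(z) = C1*exp(-2*exp(-z))


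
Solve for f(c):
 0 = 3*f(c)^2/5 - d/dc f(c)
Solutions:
 f(c) = -5/(C1 + 3*c)


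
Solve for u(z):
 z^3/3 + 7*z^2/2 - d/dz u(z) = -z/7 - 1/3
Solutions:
 u(z) = C1 + z^4/12 + 7*z^3/6 + z^2/14 + z/3


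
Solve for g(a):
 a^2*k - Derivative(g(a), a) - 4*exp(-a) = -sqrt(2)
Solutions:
 g(a) = C1 + a^3*k/3 + sqrt(2)*a + 4*exp(-a)


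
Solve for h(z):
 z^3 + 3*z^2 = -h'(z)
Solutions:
 h(z) = C1 - z^4/4 - z^3


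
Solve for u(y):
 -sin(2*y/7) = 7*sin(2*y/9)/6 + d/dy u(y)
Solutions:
 u(y) = C1 + 21*cos(2*y/9)/4 + 7*cos(2*y/7)/2


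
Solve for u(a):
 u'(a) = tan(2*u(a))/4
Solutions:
 u(a) = -asin(C1*exp(a/2))/2 + pi/2
 u(a) = asin(C1*exp(a/2))/2


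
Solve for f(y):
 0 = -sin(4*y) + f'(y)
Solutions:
 f(y) = C1 - cos(4*y)/4


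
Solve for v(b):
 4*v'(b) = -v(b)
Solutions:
 v(b) = C1*exp(-b/4)


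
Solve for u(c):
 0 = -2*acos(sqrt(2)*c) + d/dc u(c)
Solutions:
 u(c) = C1 + 2*c*acos(sqrt(2)*c) - sqrt(2)*sqrt(1 - 2*c^2)


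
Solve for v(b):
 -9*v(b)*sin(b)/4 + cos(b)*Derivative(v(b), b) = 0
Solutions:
 v(b) = C1/cos(b)^(9/4)


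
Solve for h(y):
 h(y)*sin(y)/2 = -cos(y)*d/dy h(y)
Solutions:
 h(y) = C1*sqrt(cos(y))


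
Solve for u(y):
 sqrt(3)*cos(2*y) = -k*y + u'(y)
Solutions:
 u(y) = C1 + k*y^2/2 + sqrt(3)*sin(2*y)/2


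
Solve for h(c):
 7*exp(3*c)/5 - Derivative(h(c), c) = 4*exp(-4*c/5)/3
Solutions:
 h(c) = C1 + 7*exp(3*c)/15 + 5*exp(-4*c/5)/3


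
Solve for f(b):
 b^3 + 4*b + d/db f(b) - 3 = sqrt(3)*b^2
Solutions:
 f(b) = C1 - b^4/4 + sqrt(3)*b^3/3 - 2*b^2 + 3*b


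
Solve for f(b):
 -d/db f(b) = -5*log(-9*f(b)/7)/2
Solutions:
 -2*Integral(1/(log(-_y) - log(7) + 2*log(3)), (_y, f(b)))/5 = C1 - b


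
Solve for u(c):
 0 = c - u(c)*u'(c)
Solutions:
 u(c) = -sqrt(C1 + c^2)
 u(c) = sqrt(C1 + c^2)


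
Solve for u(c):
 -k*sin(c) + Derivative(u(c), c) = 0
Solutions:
 u(c) = C1 - k*cos(c)


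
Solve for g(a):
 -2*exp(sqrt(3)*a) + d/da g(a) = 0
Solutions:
 g(a) = C1 + 2*sqrt(3)*exp(sqrt(3)*a)/3


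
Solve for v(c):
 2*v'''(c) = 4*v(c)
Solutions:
 v(c) = C3*exp(2^(1/3)*c) + (C1*sin(2^(1/3)*sqrt(3)*c/2) + C2*cos(2^(1/3)*sqrt(3)*c/2))*exp(-2^(1/3)*c/2)


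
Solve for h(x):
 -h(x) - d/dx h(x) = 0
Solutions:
 h(x) = C1*exp(-x)


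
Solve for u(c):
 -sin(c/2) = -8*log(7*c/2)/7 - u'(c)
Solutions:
 u(c) = C1 - 8*c*log(c)/7 - 8*c*log(7)/7 + 8*c*log(2)/7 + 8*c/7 - 2*cos(c/2)


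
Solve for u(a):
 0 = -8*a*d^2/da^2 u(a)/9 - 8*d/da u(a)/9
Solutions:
 u(a) = C1 + C2*log(a)


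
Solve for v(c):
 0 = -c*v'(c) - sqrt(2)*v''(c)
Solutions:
 v(c) = C1 + C2*erf(2^(1/4)*c/2)


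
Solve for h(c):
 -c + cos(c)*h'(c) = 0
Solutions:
 h(c) = C1 + Integral(c/cos(c), c)


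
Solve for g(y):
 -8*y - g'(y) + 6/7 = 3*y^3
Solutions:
 g(y) = C1 - 3*y^4/4 - 4*y^2 + 6*y/7


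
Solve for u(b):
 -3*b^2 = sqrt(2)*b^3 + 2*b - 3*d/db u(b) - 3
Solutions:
 u(b) = C1 + sqrt(2)*b^4/12 + b^3/3 + b^2/3 - b


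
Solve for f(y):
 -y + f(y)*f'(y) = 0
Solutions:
 f(y) = -sqrt(C1 + y^2)
 f(y) = sqrt(C1 + y^2)


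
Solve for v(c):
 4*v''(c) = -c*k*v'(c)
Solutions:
 v(c) = Piecewise((-sqrt(2)*sqrt(pi)*C1*erf(sqrt(2)*c*sqrt(k)/4)/sqrt(k) - C2, (k > 0) | (k < 0)), (-C1*c - C2, True))


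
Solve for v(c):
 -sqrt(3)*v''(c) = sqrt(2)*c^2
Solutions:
 v(c) = C1 + C2*c - sqrt(6)*c^4/36


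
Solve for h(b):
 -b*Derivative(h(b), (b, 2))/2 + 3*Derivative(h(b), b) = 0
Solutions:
 h(b) = C1 + C2*b^7


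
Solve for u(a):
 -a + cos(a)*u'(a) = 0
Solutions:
 u(a) = C1 + Integral(a/cos(a), a)


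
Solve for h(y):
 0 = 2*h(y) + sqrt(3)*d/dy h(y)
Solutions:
 h(y) = C1*exp(-2*sqrt(3)*y/3)


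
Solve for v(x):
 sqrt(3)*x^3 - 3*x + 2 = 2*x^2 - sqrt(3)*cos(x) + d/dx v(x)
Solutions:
 v(x) = C1 + sqrt(3)*x^4/4 - 2*x^3/3 - 3*x^2/2 + 2*x + sqrt(3)*sin(x)


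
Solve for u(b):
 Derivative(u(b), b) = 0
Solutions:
 u(b) = C1


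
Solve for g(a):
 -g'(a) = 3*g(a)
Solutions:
 g(a) = C1*exp(-3*a)


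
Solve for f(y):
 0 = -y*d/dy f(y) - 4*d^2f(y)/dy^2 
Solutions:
 f(y) = C1 + C2*erf(sqrt(2)*y/4)


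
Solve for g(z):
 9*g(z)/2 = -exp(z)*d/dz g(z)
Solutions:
 g(z) = C1*exp(9*exp(-z)/2)


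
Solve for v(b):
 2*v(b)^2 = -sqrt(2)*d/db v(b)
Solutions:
 v(b) = 1/(C1 + sqrt(2)*b)


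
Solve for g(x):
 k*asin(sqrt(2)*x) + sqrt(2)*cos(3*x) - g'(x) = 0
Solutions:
 g(x) = C1 + k*(x*asin(sqrt(2)*x) + sqrt(2)*sqrt(1 - 2*x^2)/2) + sqrt(2)*sin(3*x)/3


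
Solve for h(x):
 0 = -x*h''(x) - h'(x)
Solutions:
 h(x) = C1 + C2*log(x)


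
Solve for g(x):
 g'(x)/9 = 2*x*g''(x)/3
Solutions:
 g(x) = C1 + C2*x^(7/6)


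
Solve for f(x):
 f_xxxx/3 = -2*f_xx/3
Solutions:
 f(x) = C1 + C2*x + C3*sin(sqrt(2)*x) + C4*cos(sqrt(2)*x)


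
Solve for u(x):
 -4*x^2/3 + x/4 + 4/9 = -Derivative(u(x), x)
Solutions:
 u(x) = C1 + 4*x^3/9 - x^2/8 - 4*x/9


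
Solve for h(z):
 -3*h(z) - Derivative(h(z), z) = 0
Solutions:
 h(z) = C1*exp(-3*z)


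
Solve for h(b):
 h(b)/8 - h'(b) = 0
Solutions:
 h(b) = C1*exp(b/8)


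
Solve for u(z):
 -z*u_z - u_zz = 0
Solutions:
 u(z) = C1 + C2*erf(sqrt(2)*z/2)


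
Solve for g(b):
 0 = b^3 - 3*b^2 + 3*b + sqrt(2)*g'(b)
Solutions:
 g(b) = C1 - sqrt(2)*b^4/8 + sqrt(2)*b^3/2 - 3*sqrt(2)*b^2/4


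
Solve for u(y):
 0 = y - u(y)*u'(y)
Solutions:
 u(y) = -sqrt(C1 + y^2)
 u(y) = sqrt(C1 + y^2)


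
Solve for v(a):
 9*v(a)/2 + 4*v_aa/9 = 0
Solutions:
 v(a) = C1*sin(9*sqrt(2)*a/4) + C2*cos(9*sqrt(2)*a/4)


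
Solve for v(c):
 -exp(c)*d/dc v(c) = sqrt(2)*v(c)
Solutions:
 v(c) = C1*exp(sqrt(2)*exp(-c))


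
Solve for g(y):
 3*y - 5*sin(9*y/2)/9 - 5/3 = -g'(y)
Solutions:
 g(y) = C1 - 3*y^2/2 + 5*y/3 - 10*cos(9*y/2)/81


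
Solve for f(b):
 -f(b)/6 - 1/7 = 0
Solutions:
 f(b) = -6/7


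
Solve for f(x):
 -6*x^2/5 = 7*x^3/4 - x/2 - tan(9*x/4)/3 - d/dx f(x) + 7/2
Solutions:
 f(x) = C1 + 7*x^4/16 + 2*x^3/5 - x^2/4 + 7*x/2 + 4*log(cos(9*x/4))/27


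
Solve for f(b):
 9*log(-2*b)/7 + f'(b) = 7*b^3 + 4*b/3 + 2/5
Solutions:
 f(b) = C1 + 7*b^4/4 + 2*b^2/3 - 9*b*log(-b)/7 + b*(59 - 45*log(2))/35


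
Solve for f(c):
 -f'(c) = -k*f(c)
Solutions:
 f(c) = C1*exp(c*k)


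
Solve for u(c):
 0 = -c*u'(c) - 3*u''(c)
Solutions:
 u(c) = C1 + C2*erf(sqrt(6)*c/6)


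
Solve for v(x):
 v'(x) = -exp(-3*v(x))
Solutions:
 v(x) = log(C1 - 3*x)/3
 v(x) = log((-3^(1/3) - 3^(5/6)*I)*(C1 - x)^(1/3)/2)
 v(x) = log((-3^(1/3) + 3^(5/6)*I)*(C1 - x)^(1/3)/2)


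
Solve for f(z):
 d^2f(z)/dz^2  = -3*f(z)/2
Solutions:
 f(z) = C1*sin(sqrt(6)*z/2) + C2*cos(sqrt(6)*z/2)


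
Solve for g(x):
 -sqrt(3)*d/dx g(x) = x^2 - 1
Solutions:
 g(x) = C1 - sqrt(3)*x^3/9 + sqrt(3)*x/3


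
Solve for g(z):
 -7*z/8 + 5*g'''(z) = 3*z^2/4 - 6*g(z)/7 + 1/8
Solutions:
 g(z) = C3*exp(-35^(2/3)*6^(1/3)*z/35) + 7*z^2/8 + 49*z/48 + (C1*sin(2^(1/3)*3^(5/6)*35^(2/3)*z/70) + C2*cos(2^(1/3)*3^(5/6)*35^(2/3)*z/70))*exp(35^(2/3)*6^(1/3)*z/70) + 7/48


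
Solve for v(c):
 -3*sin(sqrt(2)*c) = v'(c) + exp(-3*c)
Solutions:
 v(c) = C1 + 3*sqrt(2)*cos(sqrt(2)*c)/2 + exp(-3*c)/3


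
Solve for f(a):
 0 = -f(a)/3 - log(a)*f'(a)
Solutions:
 f(a) = C1*exp(-li(a)/3)


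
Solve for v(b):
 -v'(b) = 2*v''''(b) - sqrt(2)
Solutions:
 v(b) = C1 + C4*exp(-2^(2/3)*b/2) + sqrt(2)*b + (C2*sin(2^(2/3)*sqrt(3)*b/4) + C3*cos(2^(2/3)*sqrt(3)*b/4))*exp(2^(2/3)*b/4)


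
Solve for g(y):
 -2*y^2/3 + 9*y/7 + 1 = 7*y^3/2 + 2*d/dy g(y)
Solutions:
 g(y) = C1 - 7*y^4/16 - y^3/9 + 9*y^2/28 + y/2


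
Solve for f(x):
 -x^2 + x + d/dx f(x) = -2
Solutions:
 f(x) = C1 + x^3/3 - x^2/2 - 2*x


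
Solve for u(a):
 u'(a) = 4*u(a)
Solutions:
 u(a) = C1*exp(4*a)


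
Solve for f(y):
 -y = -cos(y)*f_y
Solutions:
 f(y) = C1 + Integral(y/cos(y), y)


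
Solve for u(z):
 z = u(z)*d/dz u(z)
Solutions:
 u(z) = -sqrt(C1 + z^2)
 u(z) = sqrt(C1 + z^2)


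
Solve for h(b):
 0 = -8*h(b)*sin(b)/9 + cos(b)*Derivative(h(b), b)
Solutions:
 h(b) = C1/cos(b)^(8/9)


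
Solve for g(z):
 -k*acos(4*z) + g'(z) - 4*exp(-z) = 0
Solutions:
 g(z) = C1 + k*z*acos(4*z) - k*sqrt(1 - 16*z^2)/4 - 4*exp(-z)


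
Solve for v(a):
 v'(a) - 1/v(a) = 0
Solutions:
 v(a) = -sqrt(C1 + 2*a)
 v(a) = sqrt(C1 + 2*a)


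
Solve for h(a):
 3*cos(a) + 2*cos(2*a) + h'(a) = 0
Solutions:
 h(a) = C1 - 3*sin(a) - sin(2*a)


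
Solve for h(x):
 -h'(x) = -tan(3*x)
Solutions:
 h(x) = C1 - log(cos(3*x))/3


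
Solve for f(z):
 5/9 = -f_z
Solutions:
 f(z) = C1 - 5*z/9


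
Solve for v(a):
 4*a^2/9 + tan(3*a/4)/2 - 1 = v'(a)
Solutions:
 v(a) = C1 + 4*a^3/27 - a - 2*log(cos(3*a/4))/3


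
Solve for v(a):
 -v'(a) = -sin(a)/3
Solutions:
 v(a) = C1 - cos(a)/3


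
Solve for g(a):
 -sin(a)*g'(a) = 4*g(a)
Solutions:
 g(a) = C1*(cos(a)^2 + 2*cos(a) + 1)/(cos(a)^2 - 2*cos(a) + 1)


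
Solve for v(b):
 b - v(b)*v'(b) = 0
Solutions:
 v(b) = -sqrt(C1 + b^2)
 v(b) = sqrt(C1 + b^2)


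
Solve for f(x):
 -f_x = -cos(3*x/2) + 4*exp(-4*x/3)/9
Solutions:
 f(x) = C1 + 2*sin(3*x/2)/3 + exp(-4*x/3)/3


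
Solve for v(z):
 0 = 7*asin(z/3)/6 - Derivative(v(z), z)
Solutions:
 v(z) = C1 + 7*z*asin(z/3)/6 + 7*sqrt(9 - z^2)/6


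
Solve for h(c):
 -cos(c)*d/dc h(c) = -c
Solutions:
 h(c) = C1 + Integral(c/cos(c), c)


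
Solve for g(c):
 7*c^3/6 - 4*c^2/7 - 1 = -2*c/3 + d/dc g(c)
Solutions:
 g(c) = C1 + 7*c^4/24 - 4*c^3/21 + c^2/3 - c


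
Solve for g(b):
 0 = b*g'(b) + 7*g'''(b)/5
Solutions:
 g(b) = C1 + Integral(C2*airyai(-5^(1/3)*7^(2/3)*b/7) + C3*airybi(-5^(1/3)*7^(2/3)*b/7), b)


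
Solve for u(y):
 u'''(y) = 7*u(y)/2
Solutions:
 u(y) = C3*exp(2^(2/3)*7^(1/3)*y/2) + (C1*sin(2^(2/3)*sqrt(3)*7^(1/3)*y/4) + C2*cos(2^(2/3)*sqrt(3)*7^(1/3)*y/4))*exp(-2^(2/3)*7^(1/3)*y/4)


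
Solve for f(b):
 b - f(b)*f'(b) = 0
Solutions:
 f(b) = -sqrt(C1 + b^2)
 f(b) = sqrt(C1 + b^2)


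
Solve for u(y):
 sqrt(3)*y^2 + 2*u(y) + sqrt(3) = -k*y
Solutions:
 u(y) = -k*y/2 - sqrt(3)*y^2/2 - sqrt(3)/2


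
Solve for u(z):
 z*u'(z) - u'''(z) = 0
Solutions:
 u(z) = C1 + Integral(C2*airyai(z) + C3*airybi(z), z)


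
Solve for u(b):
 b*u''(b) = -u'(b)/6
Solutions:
 u(b) = C1 + C2*b^(5/6)


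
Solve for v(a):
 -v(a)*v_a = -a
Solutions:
 v(a) = -sqrt(C1 + a^2)
 v(a) = sqrt(C1 + a^2)


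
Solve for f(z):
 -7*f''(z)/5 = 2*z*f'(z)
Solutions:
 f(z) = C1 + C2*erf(sqrt(35)*z/7)


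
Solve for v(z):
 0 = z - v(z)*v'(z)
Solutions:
 v(z) = -sqrt(C1 + z^2)
 v(z) = sqrt(C1 + z^2)


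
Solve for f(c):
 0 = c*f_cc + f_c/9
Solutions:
 f(c) = C1 + C2*c^(8/9)


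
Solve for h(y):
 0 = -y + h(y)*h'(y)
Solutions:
 h(y) = -sqrt(C1 + y^2)
 h(y) = sqrt(C1 + y^2)


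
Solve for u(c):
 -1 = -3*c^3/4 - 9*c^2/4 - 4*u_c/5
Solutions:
 u(c) = C1 - 15*c^4/64 - 15*c^3/16 + 5*c/4


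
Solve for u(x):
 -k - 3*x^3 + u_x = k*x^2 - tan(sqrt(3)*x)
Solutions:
 u(x) = C1 + k*x^3/3 + k*x + 3*x^4/4 + sqrt(3)*log(cos(sqrt(3)*x))/3


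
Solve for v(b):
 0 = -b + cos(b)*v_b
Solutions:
 v(b) = C1 + Integral(b/cos(b), b)


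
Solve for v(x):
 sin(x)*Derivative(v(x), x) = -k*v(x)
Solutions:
 v(x) = C1*exp(k*(-log(cos(x) - 1) + log(cos(x) + 1))/2)


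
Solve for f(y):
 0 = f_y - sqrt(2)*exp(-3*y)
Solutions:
 f(y) = C1 - sqrt(2)*exp(-3*y)/3


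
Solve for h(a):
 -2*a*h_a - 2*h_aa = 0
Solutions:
 h(a) = C1 + C2*erf(sqrt(2)*a/2)


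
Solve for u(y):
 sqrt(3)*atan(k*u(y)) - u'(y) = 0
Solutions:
 Integral(1/atan(_y*k), (_y, u(y))) = C1 + sqrt(3)*y


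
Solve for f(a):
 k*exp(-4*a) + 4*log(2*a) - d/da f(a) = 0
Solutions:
 f(a) = C1 + 4*a*log(a) + 4*a*(-1 + log(2)) - k*exp(-4*a)/4


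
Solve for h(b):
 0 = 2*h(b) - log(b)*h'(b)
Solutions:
 h(b) = C1*exp(2*li(b))


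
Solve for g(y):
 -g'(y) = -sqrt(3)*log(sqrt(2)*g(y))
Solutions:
 -2*sqrt(3)*Integral(1/(2*log(_y) + log(2)), (_y, g(y)))/3 = C1 - y


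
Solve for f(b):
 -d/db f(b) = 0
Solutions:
 f(b) = C1


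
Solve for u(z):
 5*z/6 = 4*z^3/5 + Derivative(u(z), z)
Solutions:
 u(z) = C1 - z^4/5 + 5*z^2/12


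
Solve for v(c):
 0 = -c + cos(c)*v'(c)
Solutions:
 v(c) = C1 + Integral(c/cos(c), c)


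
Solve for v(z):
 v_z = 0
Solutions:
 v(z) = C1


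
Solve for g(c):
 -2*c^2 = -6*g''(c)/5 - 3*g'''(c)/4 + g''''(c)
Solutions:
 g(c) = C1 + C2*c + C3*exp(c*(15 - sqrt(2145))/40) + C4*exp(c*(15 + sqrt(2145))/40) + 5*c^4/36 - 25*c^3/72 + 1175*c^2/576


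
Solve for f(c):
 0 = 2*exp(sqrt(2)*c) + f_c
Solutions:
 f(c) = C1 - sqrt(2)*exp(sqrt(2)*c)


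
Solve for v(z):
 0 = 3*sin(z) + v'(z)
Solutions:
 v(z) = C1 + 3*cos(z)


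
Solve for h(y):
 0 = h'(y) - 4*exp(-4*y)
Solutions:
 h(y) = C1 - exp(-4*y)


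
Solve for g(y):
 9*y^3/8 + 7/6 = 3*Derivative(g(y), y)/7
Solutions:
 g(y) = C1 + 21*y^4/32 + 49*y/18


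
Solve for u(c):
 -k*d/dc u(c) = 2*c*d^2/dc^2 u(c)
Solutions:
 u(c) = C1 + c^(1 - re(k)/2)*(C2*sin(log(c)*Abs(im(k))/2) + C3*cos(log(c)*im(k)/2))


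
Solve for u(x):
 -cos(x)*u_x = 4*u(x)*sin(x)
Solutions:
 u(x) = C1*cos(x)^4


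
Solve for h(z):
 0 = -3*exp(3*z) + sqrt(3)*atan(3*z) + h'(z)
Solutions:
 h(z) = C1 - sqrt(3)*(z*atan(3*z) - log(9*z^2 + 1)/6) + exp(3*z)


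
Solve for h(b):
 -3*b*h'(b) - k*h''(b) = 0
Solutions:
 h(b) = C1 + C2*sqrt(k)*erf(sqrt(6)*b*sqrt(1/k)/2)


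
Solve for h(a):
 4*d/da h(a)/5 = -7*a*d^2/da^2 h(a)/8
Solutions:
 h(a) = C1 + C2*a^(3/35)


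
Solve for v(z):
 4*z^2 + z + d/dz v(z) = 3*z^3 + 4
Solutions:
 v(z) = C1 + 3*z^4/4 - 4*z^3/3 - z^2/2 + 4*z


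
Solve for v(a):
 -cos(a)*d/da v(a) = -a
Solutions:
 v(a) = C1 + Integral(a/cos(a), a)


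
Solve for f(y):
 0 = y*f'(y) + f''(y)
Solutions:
 f(y) = C1 + C2*erf(sqrt(2)*y/2)


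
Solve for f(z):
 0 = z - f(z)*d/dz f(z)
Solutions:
 f(z) = -sqrt(C1 + z^2)
 f(z) = sqrt(C1 + z^2)


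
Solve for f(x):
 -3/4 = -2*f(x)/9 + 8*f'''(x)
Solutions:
 f(x) = C3*exp(6^(1/3)*x/6) + (C1*sin(2^(1/3)*3^(5/6)*x/12) + C2*cos(2^(1/3)*3^(5/6)*x/12))*exp(-6^(1/3)*x/12) + 27/8


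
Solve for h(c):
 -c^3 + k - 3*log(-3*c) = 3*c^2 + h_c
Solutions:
 h(c) = C1 - c^4/4 - c^3 + c*(k - 3*log(3) + 3) - 3*c*log(-c)


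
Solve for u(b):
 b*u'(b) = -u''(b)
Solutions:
 u(b) = C1 + C2*erf(sqrt(2)*b/2)


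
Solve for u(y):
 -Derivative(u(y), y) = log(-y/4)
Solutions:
 u(y) = C1 - y*log(-y) + y*(1 + 2*log(2))


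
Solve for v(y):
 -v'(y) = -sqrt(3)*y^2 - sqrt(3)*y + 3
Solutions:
 v(y) = C1 + sqrt(3)*y^3/3 + sqrt(3)*y^2/2 - 3*y


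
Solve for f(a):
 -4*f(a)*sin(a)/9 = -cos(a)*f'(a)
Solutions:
 f(a) = C1/cos(a)^(4/9)


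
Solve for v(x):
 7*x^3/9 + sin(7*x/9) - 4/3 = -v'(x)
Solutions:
 v(x) = C1 - 7*x^4/36 + 4*x/3 + 9*cos(7*x/9)/7


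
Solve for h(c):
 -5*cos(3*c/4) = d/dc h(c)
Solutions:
 h(c) = C1 - 20*sin(3*c/4)/3


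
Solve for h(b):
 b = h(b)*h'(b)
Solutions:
 h(b) = -sqrt(C1 + b^2)
 h(b) = sqrt(C1 + b^2)


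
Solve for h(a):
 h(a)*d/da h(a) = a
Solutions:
 h(a) = -sqrt(C1 + a^2)
 h(a) = sqrt(C1 + a^2)


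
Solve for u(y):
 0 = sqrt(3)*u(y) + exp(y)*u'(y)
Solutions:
 u(y) = C1*exp(sqrt(3)*exp(-y))


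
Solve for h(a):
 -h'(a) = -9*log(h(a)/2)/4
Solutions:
 4*Integral(1/(-log(_y) + log(2)), (_y, h(a)))/9 = C1 - a


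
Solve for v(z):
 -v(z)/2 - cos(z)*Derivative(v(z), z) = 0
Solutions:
 v(z) = C1*(sin(z) - 1)^(1/4)/(sin(z) + 1)^(1/4)


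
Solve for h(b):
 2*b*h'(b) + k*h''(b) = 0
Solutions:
 h(b) = C1 + C2*sqrt(k)*erf(b*sqrt(1/k))


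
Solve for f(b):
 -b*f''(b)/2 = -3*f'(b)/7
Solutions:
 f(b) = C1 + C2*b^(13/7)


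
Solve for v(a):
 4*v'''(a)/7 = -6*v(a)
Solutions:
 v(a) = C3*exp(-2^(2/3)*21^(1/3)*a/2) + (C1*sin(2^(2/3)*3^(5/6)*7^(1/3)*a/4) + C2*cos(2^(2/3)*3^(5/6)*7^(1/3)*a/4))*exp(2^(2/3)*21^(1/3)*a/4)


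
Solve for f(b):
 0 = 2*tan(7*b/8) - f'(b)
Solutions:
 f(b) = C1 - 16*log(cos(7*b/8))/7


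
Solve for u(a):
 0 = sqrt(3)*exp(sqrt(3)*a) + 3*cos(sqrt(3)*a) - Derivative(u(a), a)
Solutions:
 u(a) = C1 + exp(sqrt(3)*a) + sqrt(3)*sin(sqrt(3)*a)


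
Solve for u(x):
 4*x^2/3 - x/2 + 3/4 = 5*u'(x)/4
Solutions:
 u(x) = C1 + 16*x^3/45 - x^2/5 + 3*x/5


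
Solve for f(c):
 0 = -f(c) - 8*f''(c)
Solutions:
 f(c) = C1*sin(sqrt(2)*c/4) + C2*cos(sqrt(2)*c/4)


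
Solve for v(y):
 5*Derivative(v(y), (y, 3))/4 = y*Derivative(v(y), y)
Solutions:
 v(y) = C1 + Integral(C2*airyai(10^(2/3)*y/5) + C3*airybi(10^(2/3)*y/5), y)


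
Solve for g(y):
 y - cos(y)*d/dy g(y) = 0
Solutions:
 g(y) = C1 + Integral(y/cos(y), y)


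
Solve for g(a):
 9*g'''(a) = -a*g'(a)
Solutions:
 g(a) = C1 + Integral(C2*airyai(-3^(1/3)*a/3) + C3*airybi(-3^(1/3)*a/3), a)


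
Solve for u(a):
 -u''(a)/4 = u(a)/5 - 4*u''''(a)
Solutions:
 u(a) = C1*exp(-sqrt(10)*a*sqrt(5 + 3*sqrt(145))/40) + C2*exp(sqrt(10)*a*sqrt(5 + 3*sqrt(145))/40) + C3*sin(sqrt(10)*a*sqrt(-5 + 3*sqrt(145))/40) + C4*cos(sqrt(10)*a*sqrt(-5 + 3*sqrt(145))/40)


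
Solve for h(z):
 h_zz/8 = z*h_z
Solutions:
 h(z) = C1 + C2*erfi(2*z)


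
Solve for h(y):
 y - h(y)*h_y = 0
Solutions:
 h(y) = -sqrt(C1 + y^2)
 h(y) = sqrt(C1 + y^2)
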